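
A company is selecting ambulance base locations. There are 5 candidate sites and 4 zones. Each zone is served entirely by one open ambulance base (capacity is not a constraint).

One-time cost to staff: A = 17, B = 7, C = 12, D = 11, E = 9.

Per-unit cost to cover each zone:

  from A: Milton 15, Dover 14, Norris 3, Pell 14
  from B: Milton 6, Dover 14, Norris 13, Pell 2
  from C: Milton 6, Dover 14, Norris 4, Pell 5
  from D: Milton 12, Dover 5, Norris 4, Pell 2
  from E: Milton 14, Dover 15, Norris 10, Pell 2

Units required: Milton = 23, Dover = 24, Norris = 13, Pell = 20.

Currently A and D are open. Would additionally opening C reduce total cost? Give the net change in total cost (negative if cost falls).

Yes — net change −126 (cost falls by 126).

Current service cost with {A, D}: 475.
Adding C: each zone re-picks its cheapest; new service cost 337, saving 138.
Extra fixed cost: 12. Net change = 12 − 138 = -126.
(Totals: 503 → 377.)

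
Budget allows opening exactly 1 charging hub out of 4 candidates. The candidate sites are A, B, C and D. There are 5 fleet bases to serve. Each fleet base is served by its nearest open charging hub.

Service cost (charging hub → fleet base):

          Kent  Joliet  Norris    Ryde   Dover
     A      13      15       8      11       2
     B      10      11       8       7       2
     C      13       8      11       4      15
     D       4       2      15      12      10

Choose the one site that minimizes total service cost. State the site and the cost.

With exactly 1 open, each fleet base uses its cheapest among the chosen.
{B}: Kent→B 10, Joliet→B 11, Norris→B 8, Ryde→B 7, Dover→B 2. Service cost 38.
{D}: service cost 43
{A}: service cost 49
Among all 4 size-1 choices, {B} is lowest.

Choose B only; total service cost 38.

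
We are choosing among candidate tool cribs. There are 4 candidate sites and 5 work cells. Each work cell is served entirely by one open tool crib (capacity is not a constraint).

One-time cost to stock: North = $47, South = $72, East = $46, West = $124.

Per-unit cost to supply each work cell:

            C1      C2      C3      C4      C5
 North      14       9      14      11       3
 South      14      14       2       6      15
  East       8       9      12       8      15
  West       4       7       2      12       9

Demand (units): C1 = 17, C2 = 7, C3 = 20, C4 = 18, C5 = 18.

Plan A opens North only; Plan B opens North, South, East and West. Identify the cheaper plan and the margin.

Plan B is cheaper by 272.

Plan A: {North}: C1→North 14·17=238, C2→North 9·7=63, C3→North 14·20=280, C4→North 11·18=198, C5→North 3·18=54. Service 833; fixed 47; total 880.
Plan B: {North, South, East, West}: C1→West 4·17=68, C2→West 7·7=49, C3→South 2·20=40, C4→South 6·18=108, C5→North 3·18=54. Service 319; fixed 289; total 608.
Difference: |880 − 608| = 272.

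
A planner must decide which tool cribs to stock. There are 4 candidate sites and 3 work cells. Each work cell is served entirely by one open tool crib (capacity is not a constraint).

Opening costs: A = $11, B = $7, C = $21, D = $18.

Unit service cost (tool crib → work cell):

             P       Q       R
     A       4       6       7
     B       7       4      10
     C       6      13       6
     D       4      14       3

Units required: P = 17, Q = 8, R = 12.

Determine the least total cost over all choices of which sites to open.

For any fixed open set, each work cell goes to its cheapest open site; total = fixed + service.
{B, D}: P→D 4·17=68, Q→B 4·8=32, R→D 3·12=36. Service 136; fixed 25; total 161.
{A, B, D}: P→A 4·17=68, Q→B 4·8=32, R→D 3·12=36. Service 136; fixed 36; total 172.
{A, D}: service 152 + fixed 29 = 181
{A, B, C, D}: P→A 4·17=68, Q→B 4·8=32, R→D 3·12=36. Service 136; fixed 57; total 193.
(All 15 nonempty subsets were checked; B and D is lowest.)

Minimum total cost: 161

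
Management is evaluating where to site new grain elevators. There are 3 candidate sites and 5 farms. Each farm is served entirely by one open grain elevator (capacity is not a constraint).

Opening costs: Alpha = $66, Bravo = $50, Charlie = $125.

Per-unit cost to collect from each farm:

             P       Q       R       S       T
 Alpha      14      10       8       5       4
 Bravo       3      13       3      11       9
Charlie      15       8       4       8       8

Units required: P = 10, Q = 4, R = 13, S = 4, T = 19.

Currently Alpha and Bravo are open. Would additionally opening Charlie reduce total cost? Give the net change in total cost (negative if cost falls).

Current service cost with {Alpha, Bravo}: 205.
Adding Charlie: each farm re-picks its cheapest; new service cost 197, saving 8.
Extra fixed cost: 125. Net change = 125 − 8 = 117.
(Totals: 321 → 438.)

No — net change +117 (cost rises by 117).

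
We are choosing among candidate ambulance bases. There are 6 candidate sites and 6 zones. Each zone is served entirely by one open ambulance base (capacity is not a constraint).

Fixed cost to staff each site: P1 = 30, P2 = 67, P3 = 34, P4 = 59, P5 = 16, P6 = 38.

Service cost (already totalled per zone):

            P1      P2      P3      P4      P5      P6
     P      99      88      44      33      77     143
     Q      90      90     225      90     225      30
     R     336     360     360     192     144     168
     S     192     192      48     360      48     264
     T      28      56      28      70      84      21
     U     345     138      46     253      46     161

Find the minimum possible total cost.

Minimum total cost: 420

For any fixed open set, each zone goes to its cheapest open site; total = fixed + service.
{P5, P6}: P→P5 77, Q→P6 30, R→P5 144, S→P5 48, T→P6 21, U→P5 46. Service 366; fixed 54; total 420.
{P3, P5, P6}: service 333 + fixed 88 = 421
{P3, P6}: service 357 + fixed 72 = 429
{P1, P2, P3, P4, P5, P6}: service 322 + fixed 244 = 566
No other subset beats 420.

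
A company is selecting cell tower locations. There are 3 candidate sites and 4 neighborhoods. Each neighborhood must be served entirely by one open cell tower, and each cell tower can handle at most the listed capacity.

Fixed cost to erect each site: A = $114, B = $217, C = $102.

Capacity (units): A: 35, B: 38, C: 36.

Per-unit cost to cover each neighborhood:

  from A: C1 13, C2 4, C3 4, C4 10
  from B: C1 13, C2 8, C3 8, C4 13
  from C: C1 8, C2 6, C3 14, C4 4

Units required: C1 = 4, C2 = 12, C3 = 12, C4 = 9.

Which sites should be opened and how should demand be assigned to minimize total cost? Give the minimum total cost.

Open {A, C}: C1→C 8·4=32, C2→A 4·12=48, C3→A 4·12=48, C4→C 4·9=36.
Loads: A carries 24/35, C carries 13/36. Service 164; fixed 216; total 380.
Next best feasible plan costs 400.

Minimum total cost: 380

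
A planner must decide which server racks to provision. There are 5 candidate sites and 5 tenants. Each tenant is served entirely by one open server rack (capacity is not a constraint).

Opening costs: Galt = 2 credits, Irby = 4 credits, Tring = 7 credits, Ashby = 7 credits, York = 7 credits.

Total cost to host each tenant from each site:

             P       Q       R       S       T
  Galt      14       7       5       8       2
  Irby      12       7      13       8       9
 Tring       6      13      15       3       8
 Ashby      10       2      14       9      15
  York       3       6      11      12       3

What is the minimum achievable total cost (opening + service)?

For any fixed open set, each tenant goes to its cheapest open site; total = fixed + service.
{Galt, Tring}: P→Tring 6, Q→Galt 7, R→Galt 5, S→Tring 3, T→Galt 2. Service 23; fixed 9; total 32.
{Galt, York}: P→York 3, Q→York 6, R→Galt 5, S→Galt 8, T→Galt 2. Service 24; fixed 9; total 33.
{Galt, Tring, Ashby}: P→Tring 6, Q→Ashby 2, R→Galt 5, S→Tring 3, T→Galt 2. Service 18; fixed 16; total 34.
{Galt, Irby, Tring, Ashby, York}: service 15 + fixed 27 = 42
No other subset beats 32.

Minimum total cost: 32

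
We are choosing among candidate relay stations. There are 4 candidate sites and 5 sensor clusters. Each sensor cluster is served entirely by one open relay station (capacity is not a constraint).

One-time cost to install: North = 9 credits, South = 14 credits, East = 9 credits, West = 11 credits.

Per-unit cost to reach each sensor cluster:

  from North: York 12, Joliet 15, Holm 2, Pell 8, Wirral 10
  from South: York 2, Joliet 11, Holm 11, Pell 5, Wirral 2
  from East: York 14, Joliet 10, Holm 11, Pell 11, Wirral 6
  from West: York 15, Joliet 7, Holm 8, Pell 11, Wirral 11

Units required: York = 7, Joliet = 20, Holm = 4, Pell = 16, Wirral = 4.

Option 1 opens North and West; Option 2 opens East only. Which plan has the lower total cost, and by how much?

Option 1 is cheaper by 131.

Option 1: {North, West}: York→North 12·7=84, Joliet→West 7·20=140, Holm→North 2·4=8, Pell→North 8·16=128, Wirral→North 10·4=40. Service 400; fixed 20; total 420.
Option 2: {East}: York→East 14·7=98, Joliet→East 10·20=200, Holm→East 11·4=44, Pell→East 11·16=176, Wirral→East 6·4=24. Service 542; fixed 9; total 551.
Difference: |420 − 551| = 131.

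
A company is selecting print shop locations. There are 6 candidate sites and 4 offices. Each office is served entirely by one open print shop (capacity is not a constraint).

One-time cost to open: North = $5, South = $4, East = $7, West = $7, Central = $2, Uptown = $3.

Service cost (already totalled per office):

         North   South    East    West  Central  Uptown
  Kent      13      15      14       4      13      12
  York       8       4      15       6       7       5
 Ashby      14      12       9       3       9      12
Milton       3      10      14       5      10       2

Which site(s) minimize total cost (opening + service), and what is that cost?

For any fixed open set, each office goes to its cheapest open site; total = fixed + service.
{West, Uptown}: Kent→West 4, York→Uptown 5, Ashby→West 3, Milton→Uptown 2. Service 14; fixed 10; total 24.
{West}: service 18 + fixed 7 = 25
{West, Central, Uptown}: service 14 + fixed 12 = 26
{North, South, East, West, Central, Uptown}: service 13 + fixed 28 = 41
No other subset beats 24.

Open West and Uptown; minimum total cost 24.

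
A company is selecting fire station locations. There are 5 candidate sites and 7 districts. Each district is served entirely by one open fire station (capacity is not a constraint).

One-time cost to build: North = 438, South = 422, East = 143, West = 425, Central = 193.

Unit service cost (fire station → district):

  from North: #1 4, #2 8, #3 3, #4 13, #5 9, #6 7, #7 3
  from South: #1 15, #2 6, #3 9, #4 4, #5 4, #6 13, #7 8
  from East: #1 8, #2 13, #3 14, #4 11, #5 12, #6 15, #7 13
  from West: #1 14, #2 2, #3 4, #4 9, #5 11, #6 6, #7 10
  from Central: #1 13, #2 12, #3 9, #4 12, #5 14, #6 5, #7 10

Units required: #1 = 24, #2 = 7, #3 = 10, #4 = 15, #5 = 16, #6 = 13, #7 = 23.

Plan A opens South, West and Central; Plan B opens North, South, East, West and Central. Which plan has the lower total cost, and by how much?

Plan A is cheaper by 240.

Plan A: {South, West, Central}: #1→Central 13·24=312, #2→West 2·7=14, #3→West 4·10=40, #4→South 4·15=60, #5→South 4·16=64, #6→Central 5·13=65, #7→South 8·23=184. Service 739; fixed 1040; total 1779.
Plan B: {North, South, East, West, Central}: #1→North 4·24=96, #2→West 2·7=14, #3→North 3·10=30, #4→South 4·15=60, #5→South 4·16=64, #6→Central 5·13=65, #7→North 3·23=69. Service 398; fixed 1621; total 2019.
Difference: |1779 − 2019| = 240.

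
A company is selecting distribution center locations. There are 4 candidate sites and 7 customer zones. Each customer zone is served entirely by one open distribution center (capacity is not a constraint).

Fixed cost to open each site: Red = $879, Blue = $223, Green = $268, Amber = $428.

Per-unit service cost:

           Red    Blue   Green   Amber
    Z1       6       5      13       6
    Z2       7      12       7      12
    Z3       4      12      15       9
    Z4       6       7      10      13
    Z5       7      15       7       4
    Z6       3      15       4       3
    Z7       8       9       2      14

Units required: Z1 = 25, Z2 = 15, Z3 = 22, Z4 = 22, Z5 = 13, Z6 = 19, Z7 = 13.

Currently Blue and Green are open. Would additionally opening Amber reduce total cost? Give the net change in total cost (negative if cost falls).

No — net change +304 (cost rises by 304).

Current service cost with {Blue, Green}: 841.
Adding Amber: each customer zone re-picks its cheapest; new service cost 717, saving 124.
Extra fixed cost: 428. Net change = 428 − 124 = 304.
(Totals: 1332 → 1636.)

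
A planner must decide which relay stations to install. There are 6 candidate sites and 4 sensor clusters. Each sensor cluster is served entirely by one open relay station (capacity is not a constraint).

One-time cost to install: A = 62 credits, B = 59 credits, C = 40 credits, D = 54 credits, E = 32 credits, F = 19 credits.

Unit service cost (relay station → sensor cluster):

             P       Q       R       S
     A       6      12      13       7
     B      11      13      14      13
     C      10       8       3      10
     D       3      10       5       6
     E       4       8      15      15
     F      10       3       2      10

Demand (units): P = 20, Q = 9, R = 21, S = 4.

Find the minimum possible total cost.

For any fixed open set, each sensor cluster goes to its cheapest open site; total = fixed + service.
{D, F}: P→D 3·20=60, Q→F 3·9=27, R→F 2·21=42, S→D 6·4=24. Service 153; fixed 73; total 226.
{E, F}: P→E 4·20=80, Q→F 3·9=27, R→F 2·21=42, S→F 10·4=40. Service 189; fixed 51; total 240.
{D, E, F}: P→D 3·20=60, Q→F 3·9=27, R→F 2·21=42, S→D 6·4=24. Service 153; fixed 105; total 258.
{A, B, C, D, E, F}: service 153 + fixed 266 = 419
No other subset beats 226.

Minimum total cost: 226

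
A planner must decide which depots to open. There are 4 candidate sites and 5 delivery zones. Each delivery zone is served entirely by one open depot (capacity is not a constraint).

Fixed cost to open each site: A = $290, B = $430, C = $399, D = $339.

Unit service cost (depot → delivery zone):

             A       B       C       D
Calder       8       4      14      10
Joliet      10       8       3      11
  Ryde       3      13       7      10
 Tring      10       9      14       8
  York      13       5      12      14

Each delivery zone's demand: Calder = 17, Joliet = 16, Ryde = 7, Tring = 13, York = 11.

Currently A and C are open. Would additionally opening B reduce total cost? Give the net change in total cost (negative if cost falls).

No — net change +272 (cost rises by 272).

Current service cost with {A, C}: 467.
Adding B: each delivery zone re-picks its cheapest; new service cost 309, saving 158.
Extra fixed cost: 430. Net change = 430 − 158 = 272.
(Totals: 1156 → 1428.)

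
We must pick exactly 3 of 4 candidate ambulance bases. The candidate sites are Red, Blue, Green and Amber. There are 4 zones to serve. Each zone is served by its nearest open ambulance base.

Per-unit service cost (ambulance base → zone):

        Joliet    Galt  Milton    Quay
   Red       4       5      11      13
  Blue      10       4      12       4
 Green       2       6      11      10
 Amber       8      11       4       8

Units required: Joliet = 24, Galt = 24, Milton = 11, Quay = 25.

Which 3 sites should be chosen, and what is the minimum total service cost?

With exactly 3 open, each zone uses its cheapest among the chosen.
{Blue, Green, Amber}: Joliet→Green 2·24=48, Galt→Blue 4·24=96, Milton→Amber 4·11=44, Quay→Blue 4·25=100. Service cost 288.
{Red, Blue, Amber}: service cost 336
{Red, Blue, Green}: service cost 365
Among all 4 size-3 choices, {Blue, Green, Amber} is lowest.

Choose Blue, Green and Amber; total service cost 288.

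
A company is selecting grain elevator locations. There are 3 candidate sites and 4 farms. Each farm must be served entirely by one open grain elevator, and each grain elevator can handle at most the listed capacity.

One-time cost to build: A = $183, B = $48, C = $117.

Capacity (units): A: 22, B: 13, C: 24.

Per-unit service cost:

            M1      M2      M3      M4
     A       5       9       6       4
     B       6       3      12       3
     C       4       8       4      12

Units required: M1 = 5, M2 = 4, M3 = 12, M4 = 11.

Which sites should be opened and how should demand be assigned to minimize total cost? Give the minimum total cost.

Open {B, C}: M1→C 4·5=20, M2→C 8·4=32, M3→C 4·12=48, M4→B 3·11=33.
Loads: B carries 11/13, C carries 21/24. Service 133; fixed 165; total 298.
Next best feasible plan costs 387.

Minimum total cost: 298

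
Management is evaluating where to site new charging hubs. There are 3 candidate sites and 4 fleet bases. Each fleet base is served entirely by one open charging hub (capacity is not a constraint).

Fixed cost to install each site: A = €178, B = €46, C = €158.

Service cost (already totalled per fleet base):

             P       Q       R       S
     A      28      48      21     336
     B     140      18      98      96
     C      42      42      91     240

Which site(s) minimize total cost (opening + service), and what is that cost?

Open A and B; minimum total cost 387.

For any fixed open set, each fleet base goes to its cheapest open site; total = fixed + service.
{A, B}: P→A 28, Q→B 18, R→A 21, S→B 96. Service 163; fixed 224; total 387.
{B}: P→B 140, Q→B 18, R→B 98, S→B 96. Service 352; fixed 46; total 398.
{B, C}: service 247 + fixed 204 = 451
{A, B, C}: P→A 28, Q→B 18, R→A 21, S→B 96. Service 163; fixed 382; total 545.
No other subset beats 387.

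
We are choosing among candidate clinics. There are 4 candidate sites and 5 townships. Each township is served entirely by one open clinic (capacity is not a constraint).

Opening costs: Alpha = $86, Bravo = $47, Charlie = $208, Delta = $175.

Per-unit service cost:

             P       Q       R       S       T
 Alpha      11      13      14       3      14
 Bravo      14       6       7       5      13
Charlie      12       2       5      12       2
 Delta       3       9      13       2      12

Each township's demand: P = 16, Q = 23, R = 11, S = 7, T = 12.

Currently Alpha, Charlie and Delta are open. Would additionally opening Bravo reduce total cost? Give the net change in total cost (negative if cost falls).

Current service cost with {Alpha, Charlie, Delta}: 187.
Adding Bravo: each township re-picks its cheapest; new service cost 187, saving 0.
Extra fixed cost: 47. Net change = 47 − 0 = 47.
(Totals: 656 → 703.)

No — net change +47 (cost rises by 47).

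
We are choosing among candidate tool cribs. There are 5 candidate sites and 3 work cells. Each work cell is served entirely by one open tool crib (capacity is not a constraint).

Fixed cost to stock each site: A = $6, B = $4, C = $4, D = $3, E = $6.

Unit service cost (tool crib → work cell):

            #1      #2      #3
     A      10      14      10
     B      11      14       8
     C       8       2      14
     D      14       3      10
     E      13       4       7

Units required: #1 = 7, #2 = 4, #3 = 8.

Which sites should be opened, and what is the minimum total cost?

For any fixed open set, each work cell goes to its cheapest open site; total = fixed + service.
{C, E}: #1→C 8·7=56, #2→C 2·4=8, #3→E 7·8=56. Service 120; fixed 10; total 130.
{C, D, E}: #1→C 8·7=56, #2→C 2·4=8, #3→E 7·8=56. Service 120; fixed 13; total 133.
{B, C, E}: #1→C 8·7=56, #2→C 2·4=8, #3→E 7·8=56. Service 120; fixed 14; total 134.
{A, B, C, D, E}: #1→C 8·7=56, #2→C 2·4=8, #3→E 7·8=56. Service 120; fixed 23; total 143.
No other subset beats 130.

Open C and E; minimum total cost 130.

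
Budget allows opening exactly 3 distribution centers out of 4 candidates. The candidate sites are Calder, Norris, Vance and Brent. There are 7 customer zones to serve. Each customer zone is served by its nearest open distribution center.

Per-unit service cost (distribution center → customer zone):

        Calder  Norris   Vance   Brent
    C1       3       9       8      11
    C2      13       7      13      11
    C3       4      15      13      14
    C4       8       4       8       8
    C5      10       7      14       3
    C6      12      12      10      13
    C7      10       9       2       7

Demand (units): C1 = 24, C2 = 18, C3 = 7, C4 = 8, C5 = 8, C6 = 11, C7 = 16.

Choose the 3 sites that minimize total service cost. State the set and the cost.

With exactly 3 open, each customer zone uses its cheapest among the chosen.
{Calder, Norris, Vance}: C1→Calder 3·24=72, C2→Norris 7·18=126, C3→Calder 4·7=28, C4→Norris 4·8=32, C5→Norris 7·8=56, C6→Vance 10·11=110, C7→Vance 2·16=32. Service cost 456.
{Calder, Norris, Brent}: service cost 526
{Calder, Vance, Brent}: service cost 528
Among all 4 size-3 choices, {Calder, Norris, Vance} is lowest.

Choose Calder, Norris and Vance; total service cost 456.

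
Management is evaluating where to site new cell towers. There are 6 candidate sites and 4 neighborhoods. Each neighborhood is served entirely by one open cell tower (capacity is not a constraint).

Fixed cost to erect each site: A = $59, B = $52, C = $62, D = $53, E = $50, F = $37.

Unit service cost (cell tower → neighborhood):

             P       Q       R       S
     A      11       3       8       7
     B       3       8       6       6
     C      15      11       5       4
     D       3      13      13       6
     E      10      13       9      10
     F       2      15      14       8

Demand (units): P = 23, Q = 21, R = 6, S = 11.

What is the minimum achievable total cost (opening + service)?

For any fixed open set, each neighborhood goes to its cheapest open site; total = fixed + service.
{A, F}: P→F 2·23=46, Q→A 3·21=63, R→A 8·6=48, S→A 7·11=77. Service 234; fixed 96; total 330.
{A, C, F}: service 183 + fixed 158 = 341
{A, B}: P→B 3·23=69, Q→A 3·21=63, R→B 6·6=36, S→B 6·11=66. Service 234; fixed 111; total 345.
{A, B, C, D, E, F}: P→F 2·23=46, Q→A 3·21=63, R→C 5·6=30, S→C 4·11=44. Service 183; fixed 313; total 496.
No other subset beats 330.

Minimum total cost: 330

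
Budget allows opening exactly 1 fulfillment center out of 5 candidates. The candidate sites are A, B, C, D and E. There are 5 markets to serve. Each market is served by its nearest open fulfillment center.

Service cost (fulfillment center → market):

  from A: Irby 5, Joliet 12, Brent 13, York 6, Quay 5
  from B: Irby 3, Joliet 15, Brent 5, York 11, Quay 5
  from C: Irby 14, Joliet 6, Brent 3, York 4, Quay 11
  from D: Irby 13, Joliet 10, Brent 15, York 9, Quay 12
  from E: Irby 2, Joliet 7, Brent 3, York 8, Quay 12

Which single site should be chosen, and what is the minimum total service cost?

Choose E only; total service cost 32.

With exactly 1 open, each market uses its cheapest among the chosen.
{E}: Irby→E 2, Joliet→E 7, Brent→E 3, York→E 8, Quay→E 12. Service cost 32.
{C}: service cost 38
{B}: service cost 39
Among all 5 size-1 choices, {E} is lowest.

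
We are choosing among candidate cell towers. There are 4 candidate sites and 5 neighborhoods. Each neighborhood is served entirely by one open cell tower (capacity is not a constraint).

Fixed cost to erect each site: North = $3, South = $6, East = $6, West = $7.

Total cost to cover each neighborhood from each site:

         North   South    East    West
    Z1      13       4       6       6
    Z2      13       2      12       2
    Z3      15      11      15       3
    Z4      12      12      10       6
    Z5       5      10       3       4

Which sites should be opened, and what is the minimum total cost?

Open West only; minimum total cost 28.

For any fixed open set, each neighborhood goes to its cheapest open site; total = fixed + service.
{West}: Z1→West 6, Z2→West 2, Z3→West 3, Z4→West 6, Z5→West 4. Service 21; fixed 7; total 28.
{North, West}: Z1→West 6, Z2→West 2, Z3→West 3, Z4→West 6, Z5→West 4. Service 21; fixed 10; total 31.
{South, West}: service 19 + fixed 13 = 32
{North, South, East, West}: service 18 + fixed 22 = 40
No other subset beats 28.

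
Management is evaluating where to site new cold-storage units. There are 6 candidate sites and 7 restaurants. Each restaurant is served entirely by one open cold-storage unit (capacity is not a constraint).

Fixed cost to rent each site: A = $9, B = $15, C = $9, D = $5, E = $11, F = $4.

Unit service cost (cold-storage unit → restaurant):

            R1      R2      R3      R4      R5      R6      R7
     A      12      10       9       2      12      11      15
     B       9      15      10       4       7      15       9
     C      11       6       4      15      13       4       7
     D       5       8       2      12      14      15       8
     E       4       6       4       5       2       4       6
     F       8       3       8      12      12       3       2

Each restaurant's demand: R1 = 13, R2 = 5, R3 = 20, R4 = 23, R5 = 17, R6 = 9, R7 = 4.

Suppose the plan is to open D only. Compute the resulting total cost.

Total cost: 831

Each restaurant is assigned to its cheapest site among the open ones.
{D}: R1→D 5·13=65, R2→D 8·5=40, R3→D 2·20=40, R4→D 12·23=276, R5→D 14·17=238, R6→D 15·9=135, R7→D 8·4=32. Service 826; fixed 5; total 831.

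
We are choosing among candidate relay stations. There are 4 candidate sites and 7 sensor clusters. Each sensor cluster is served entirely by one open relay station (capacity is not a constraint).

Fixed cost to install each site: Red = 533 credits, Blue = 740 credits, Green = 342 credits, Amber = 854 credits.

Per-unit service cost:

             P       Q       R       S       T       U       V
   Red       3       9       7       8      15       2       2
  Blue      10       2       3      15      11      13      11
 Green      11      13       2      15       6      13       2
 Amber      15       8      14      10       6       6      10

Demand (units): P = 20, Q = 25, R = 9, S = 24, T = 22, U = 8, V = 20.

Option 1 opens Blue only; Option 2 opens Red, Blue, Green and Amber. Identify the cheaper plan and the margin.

Option 1 is cheaper by 1034.

Option 1: {Blue}: P→Blue 10·20=200, Q→Blue 2·25=50, R→Blue 3·9=27, S→Blue 15·24=360, T→Blue 11·22=242, U→Blue 13·8=104, V→Blue 11·20=220. Service 1203; fixed 740; total 1943.
Option 2: {Red, Blue, Green, Amber}: P→Red 3·20=60, Q→Blue 2·25=50, R→Green 2·9=18, S→Red 8·24=192, T→Green 6·22=132, U→Red 2·8=16, V→Red 2·20=40. Service 508; fixed 2469; total 2977.
Difference: |1943 − 2977| = 1034.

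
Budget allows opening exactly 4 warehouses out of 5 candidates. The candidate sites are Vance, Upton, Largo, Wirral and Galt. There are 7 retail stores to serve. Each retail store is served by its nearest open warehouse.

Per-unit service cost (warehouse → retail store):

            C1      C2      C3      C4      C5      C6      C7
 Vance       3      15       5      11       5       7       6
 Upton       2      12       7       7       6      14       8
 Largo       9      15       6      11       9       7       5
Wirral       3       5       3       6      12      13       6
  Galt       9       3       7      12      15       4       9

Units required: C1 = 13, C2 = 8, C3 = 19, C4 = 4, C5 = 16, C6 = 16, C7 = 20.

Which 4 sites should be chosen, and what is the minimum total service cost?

Choose Vance, Largo, Wirral and Galt; total service cost 388.

With exactly 4 open, each retail store uses its cheapest among the chosen.
{Vance, Largo, Wirral, Galt}: C1→Vance 3·13=39, C2→Galt 3·8=24, C3→Wirral 3·19=57, C4→Wirral 6·4=24, C5→Vance 5·16=80, C6→Galt 4·16=64, C7→Largo 5·20=100. Service cost 388.
{Upton, Largo, Wirral, Galt}: service cost 391
{Vance, Upton, Wirral, Galt}: service cost 395
Among all 5 size-4 choices, {Vance, Largo, Wirral, Galt} is lowest.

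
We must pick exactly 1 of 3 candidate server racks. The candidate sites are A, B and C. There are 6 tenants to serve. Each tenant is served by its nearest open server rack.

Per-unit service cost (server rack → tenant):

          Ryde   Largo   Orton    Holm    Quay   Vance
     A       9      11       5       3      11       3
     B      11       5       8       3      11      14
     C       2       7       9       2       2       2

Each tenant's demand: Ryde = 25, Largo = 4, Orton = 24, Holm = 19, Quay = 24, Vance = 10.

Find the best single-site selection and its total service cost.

Choose C only; total service cost 400.

With exactly 1 open, each tenant uses its cheapest among the chosen.
{C}: Ryde→C 2·25=50, Largo→C 7·4=28, Orton→C 9·24=216, Holm→C 2·19=38, Quay→C 2·24=48, Vance→C 2·10=20. Service cost 400.
{A}: service cost 740
{B}: service cost 948
Among all 3 size-1 choices, {C} is lowest.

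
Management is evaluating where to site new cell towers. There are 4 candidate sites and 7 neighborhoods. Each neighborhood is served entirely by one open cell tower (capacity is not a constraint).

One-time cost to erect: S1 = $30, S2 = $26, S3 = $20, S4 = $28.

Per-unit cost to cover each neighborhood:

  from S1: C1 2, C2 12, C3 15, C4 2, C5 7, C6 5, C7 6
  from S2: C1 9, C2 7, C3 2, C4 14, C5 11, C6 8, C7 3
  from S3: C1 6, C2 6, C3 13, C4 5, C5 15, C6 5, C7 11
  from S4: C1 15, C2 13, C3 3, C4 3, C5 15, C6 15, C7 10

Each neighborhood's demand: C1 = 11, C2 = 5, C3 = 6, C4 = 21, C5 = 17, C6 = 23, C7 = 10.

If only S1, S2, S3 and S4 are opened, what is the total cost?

Total cost: 474

Each neighborhood is assigned to its cheapest site among the open ones.
{S1, S2, S3, S4}: C1→S1 2·11=22, C2→S3 6·5=30, C3→S2 2·6=12, C4→S1 2·21=42, C5→S1 7·17=119, C6→S1 5·23=115, C7→S2 3·10=30. Service 370; fixed 104; total 474.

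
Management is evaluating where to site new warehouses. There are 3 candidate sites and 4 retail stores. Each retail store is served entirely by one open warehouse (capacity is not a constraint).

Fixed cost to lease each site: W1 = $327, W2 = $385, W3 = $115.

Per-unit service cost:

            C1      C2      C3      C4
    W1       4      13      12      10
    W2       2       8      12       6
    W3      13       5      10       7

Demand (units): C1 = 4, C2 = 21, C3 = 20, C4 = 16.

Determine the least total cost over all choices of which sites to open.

Minimum total cost: 584

For any fixed open set, each retail store goes to its cheapest open site; total = fixed + service.
{W3}: C1→W3 13·4=52, C2→W3 5·21=105, C3→W3 10·20=200, C4→W3 7·16=112. Service 469; fixed 115; total 584.
{W1, W3}: service 433 + fixed 442 = 875
{W2}: service 512 + fixed 385 = 897
{W1, W2, W3}: service 409 + fixed 827 = 1236
No other subset beats 584.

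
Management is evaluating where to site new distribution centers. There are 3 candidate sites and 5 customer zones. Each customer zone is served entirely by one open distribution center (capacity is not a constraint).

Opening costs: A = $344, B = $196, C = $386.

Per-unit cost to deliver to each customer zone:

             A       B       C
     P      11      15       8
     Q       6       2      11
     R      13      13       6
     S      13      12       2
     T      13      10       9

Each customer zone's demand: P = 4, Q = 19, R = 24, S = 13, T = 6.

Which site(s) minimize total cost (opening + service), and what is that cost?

For any fixed open set, each customer zone goes to its cheapest open site; total = fixed + service.
{B}: P→B 15·4=60, Q→B 2·19=38, R→B 13·24=312, S→B 12·13=156, T→B 10·6=60. Service 626; fixed 196; total 822.
{C}: service 465 + fixed 386 = 851
{B, C}: service 294 + fixed 582 = 876
{A, B, C}: P→C 8·4=32, Q→B 2·19=38, R→C 6·24=144, S→C 2·13=26, T→C 9·6=54. Service 294; fixed 926; total 1220.
(All 7 nonempty subsets were checked; B only is lowest.)

Open B only; minimum total cost 822.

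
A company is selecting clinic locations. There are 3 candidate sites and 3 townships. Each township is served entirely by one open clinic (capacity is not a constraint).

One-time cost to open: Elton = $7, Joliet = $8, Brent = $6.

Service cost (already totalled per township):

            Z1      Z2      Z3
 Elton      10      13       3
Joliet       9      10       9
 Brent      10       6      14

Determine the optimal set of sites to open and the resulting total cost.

For any fixed open set, each township goes to its cheapest open site; total = fixed + service.
{Elton, Brent}: Z1→Elton 10, Z2→Brent 6, Z3→Elton 3. Service 19; fixed 13; total 32.
{Elton}: service 26 + fixed 7 = 33
{Joliet}: service 28 + fixed 8 = 36
{Elton, Joliet, Brent}: service 18 + fixed 21 = 39
(All 7 nonempty subsets were checked; Elton and Brent is lowest.)

Open Elton and Brent; minimum total cost 32.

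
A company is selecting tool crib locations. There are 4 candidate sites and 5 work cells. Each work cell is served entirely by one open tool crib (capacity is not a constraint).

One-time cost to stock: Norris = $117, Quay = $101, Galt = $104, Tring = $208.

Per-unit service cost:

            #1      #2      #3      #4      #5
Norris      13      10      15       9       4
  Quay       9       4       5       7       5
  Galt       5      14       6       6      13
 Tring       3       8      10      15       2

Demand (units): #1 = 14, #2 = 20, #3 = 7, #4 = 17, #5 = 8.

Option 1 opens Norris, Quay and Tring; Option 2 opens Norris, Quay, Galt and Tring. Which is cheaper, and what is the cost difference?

Option 1: {Norris, Quay, Tring}: #1→Tring 3·14=42, #2→Quay 4·20=80, #3→Quay 5·7=35, #4→Quay 7·17=119, #5→Tring 2·8=16. Service 292; fixed 426; total 718.
Option 2: {Norris, Quay, Galt, Tring}: #1→Tring 3·14=42, #2→Quay 4·20=80, #3→Quay 5·7=35, #4→Galt 6·17=102, #5→Tring 2·8=16. Service 275; fixed 530; total 805.
Difference: |718 − 805| = 87.

Option 1 is cheaper by 87.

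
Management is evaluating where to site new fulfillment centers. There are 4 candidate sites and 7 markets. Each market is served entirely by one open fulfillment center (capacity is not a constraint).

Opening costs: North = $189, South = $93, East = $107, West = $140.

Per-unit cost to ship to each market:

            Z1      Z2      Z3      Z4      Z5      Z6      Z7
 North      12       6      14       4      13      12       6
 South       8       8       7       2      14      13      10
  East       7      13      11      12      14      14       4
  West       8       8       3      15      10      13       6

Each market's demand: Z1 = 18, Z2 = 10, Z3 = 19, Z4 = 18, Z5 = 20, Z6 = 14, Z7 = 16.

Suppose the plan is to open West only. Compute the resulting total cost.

Total cost: 1169

Each market is assigned to its cheapest site among the open ones.
{West}: Z1→West 8·18=144, Z2→West 8·10=80, Z3→West 3·19=57, Z4→West 15·18=270, Z5→West 10·20=200, Z6→West 13·14=182, Z7→West 6·16=96. Service 1029; fixed 140; total 1169.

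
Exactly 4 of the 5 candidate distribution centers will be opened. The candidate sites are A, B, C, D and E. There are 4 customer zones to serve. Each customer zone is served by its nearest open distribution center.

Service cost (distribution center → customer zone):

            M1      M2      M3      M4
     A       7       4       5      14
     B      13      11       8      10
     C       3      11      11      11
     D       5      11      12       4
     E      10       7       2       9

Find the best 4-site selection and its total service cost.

Choose A, C, D and E; total service cost 13.

With exactly 4 open, each customer zone uses its cheapest among the chosen.
{A, C, D, E}: M1→C 3, M2→A 4, M3→E 2, M4→D 4. Service cost 13.
{A, B, D, E}: service cost 15
{A, B, C, D}: service cost 16
Among all 5 size-4 choices, {A, C, D, E} is lowest.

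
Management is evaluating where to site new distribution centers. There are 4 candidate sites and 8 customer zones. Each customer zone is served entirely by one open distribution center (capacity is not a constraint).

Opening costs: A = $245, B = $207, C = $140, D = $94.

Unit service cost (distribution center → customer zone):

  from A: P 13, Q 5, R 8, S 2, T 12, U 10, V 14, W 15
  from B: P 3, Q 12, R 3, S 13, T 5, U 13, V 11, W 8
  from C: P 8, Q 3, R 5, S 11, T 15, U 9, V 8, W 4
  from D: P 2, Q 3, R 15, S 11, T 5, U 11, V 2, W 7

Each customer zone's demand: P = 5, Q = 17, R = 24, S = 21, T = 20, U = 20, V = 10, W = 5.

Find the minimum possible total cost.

For any fixed open set, each customer zone goes to its cheapest open site; total = fixed + service.
{C, D}: P→D 2·5=10, Q→C 3·17=51, R→C 5·24=120, S→C 11·21=231, T→D 5·20=100, U→C 9·20=180, V→D 2·10=20, W→C 4·5=20. Service 732; fixed 234; total 966.
{A, D}: P→D 2·5=10, Q→D 3·17=51, R→A 8·24=192, S→A 2·21=42, T→D 5·20=100, U→A 10·20=200, V→D 2·10=20, W→D 7·5=35. Service 650; fixed 339; total 989.
{A, C, D}: service 543 + fixed 479 = 1022
{A, B, C, D}: P→D 2·5=10, Q→C 3·17=51, R→B 3·24=72, S→A 2·21=42, T→B 5·20=100, U→C 9·20=180, V→D 2·10=20, W→C 4·5=20. Service 495; fixed 686; total 1181.
No other subset beats 966.

Minimum total cost: 966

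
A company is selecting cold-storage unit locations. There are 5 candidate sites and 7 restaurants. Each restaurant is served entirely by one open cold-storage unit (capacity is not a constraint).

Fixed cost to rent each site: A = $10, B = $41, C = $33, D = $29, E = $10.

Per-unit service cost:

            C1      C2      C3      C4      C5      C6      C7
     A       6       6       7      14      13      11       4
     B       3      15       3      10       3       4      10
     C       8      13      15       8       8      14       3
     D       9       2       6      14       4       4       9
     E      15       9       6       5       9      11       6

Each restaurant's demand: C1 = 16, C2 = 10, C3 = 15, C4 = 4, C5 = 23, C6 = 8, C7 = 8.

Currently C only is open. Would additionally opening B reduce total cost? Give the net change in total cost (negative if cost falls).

Current service cost with {C}: 835.
Adding B: each restaurant re-picks its cheapest; new service cost 380, saving 455.
Extra fixed cost: 41. Net change = 41 − 455 = -414.
(Totals: 868 → 454.)

Yes — net change −414 (cost falls by 414).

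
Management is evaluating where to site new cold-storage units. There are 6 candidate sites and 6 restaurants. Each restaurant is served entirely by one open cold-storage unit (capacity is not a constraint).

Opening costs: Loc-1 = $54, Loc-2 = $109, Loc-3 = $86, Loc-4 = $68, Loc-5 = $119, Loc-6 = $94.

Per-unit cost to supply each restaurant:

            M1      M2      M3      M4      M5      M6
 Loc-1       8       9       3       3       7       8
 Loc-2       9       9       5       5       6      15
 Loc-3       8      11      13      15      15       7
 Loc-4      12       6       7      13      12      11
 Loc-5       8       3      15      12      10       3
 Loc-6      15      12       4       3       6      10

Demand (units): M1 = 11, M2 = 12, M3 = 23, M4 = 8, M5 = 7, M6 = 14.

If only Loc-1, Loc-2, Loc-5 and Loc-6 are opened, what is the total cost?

Total cost: 677

Each restaurant is assigned to its cheapest site among the open ones.
{Loc-1, Loc-2, Loc-5, Loc-6}: M1→Loc-1 8·11=88, M2→Loc-5 3·12=36, M3→Loc-1 3·23=69, M4→Loc-1 3·8=24, M5→Loc-2 6·7=42, M6→Loc-5 3·14=42. Service 301; fixed 376; total 677.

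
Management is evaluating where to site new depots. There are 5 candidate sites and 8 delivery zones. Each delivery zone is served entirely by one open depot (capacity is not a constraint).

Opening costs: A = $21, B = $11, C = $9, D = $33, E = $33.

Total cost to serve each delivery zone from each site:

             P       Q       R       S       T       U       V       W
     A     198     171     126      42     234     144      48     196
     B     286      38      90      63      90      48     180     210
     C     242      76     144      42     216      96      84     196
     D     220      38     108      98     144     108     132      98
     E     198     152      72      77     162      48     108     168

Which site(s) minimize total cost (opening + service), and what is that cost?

For any fixed open set, each delivery zone goes to its cheapest open site; total = fixed + service.
{A, B, D}: P→A 198, Q→B 38, R→B 90, S→A 42, T→B 90, U→B 48, V→A 48, W→D 98. Service 652; fixed 65; total 717.
{A, B, C, D}: service 652 + fixed 74 = 726
{A, B, D, E}: service 634 + fixed 98 = 732
{A, B, C, D, E}: service 634 + fixed 107 = 741
No other subset beats 717.

Open A, B and D; minimum total cost 717.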